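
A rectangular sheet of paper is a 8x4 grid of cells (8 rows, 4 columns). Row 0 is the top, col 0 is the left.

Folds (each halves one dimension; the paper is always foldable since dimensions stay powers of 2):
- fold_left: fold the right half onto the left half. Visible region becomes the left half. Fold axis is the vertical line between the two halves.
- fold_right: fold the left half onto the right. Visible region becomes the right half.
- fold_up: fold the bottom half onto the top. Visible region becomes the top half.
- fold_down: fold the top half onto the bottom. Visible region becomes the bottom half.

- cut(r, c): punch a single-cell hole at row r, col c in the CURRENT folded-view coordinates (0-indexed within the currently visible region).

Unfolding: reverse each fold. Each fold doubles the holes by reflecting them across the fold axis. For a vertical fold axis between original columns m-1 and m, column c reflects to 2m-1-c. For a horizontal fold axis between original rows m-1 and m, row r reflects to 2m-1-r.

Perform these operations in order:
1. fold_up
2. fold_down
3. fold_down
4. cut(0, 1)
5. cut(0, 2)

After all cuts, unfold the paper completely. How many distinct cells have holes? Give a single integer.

Answer: 16

Derivation:
Op 1 fold_up: fold axis h@4; visible region now rows[0,4) x cols[0,4) = 4x4
Op 2 fold_down: fold axis h@2; visible region now rows[2,4) x cols[0,4) = 2x4
Op 3 fold_down: fold axis h@3; visible region now rows[3,4) x cols[0,4) = 1x4
Op 4 cut(0, 1): punch at orig (3,1); cuts so far [(3, 1)]; region rows[3,4) x cols[0,4) = 1x4
Op 5 cut(0, 2): punch at orig (3,2); cuts so far [(3, 1), (3, 2)]; region rows[3,4) x cols[0,4) = 1x4
Unfold 1 (reflect across h@3): 4 holes -> [(2, 1), (2, 2), (3, 1), (3, 2)]
Unfold 2 (reflect across h@2): 8 holes -> [(0, 1), (0, 2), (1, 1), (1, 2), (2, 1), (2, 2), (3, 1), (3, 2)]
Unfold 3 (reflect across h@4): 16 holes -> [(0, 1), (0, 2), (1, 1), (1, 2), (2, 1), (2, 2), (3, 1), (3, 2), (4, 1), (4, 2), (5, 1), (5, 2), (6, 1), (6, 2), (7, 1), (7, 2)]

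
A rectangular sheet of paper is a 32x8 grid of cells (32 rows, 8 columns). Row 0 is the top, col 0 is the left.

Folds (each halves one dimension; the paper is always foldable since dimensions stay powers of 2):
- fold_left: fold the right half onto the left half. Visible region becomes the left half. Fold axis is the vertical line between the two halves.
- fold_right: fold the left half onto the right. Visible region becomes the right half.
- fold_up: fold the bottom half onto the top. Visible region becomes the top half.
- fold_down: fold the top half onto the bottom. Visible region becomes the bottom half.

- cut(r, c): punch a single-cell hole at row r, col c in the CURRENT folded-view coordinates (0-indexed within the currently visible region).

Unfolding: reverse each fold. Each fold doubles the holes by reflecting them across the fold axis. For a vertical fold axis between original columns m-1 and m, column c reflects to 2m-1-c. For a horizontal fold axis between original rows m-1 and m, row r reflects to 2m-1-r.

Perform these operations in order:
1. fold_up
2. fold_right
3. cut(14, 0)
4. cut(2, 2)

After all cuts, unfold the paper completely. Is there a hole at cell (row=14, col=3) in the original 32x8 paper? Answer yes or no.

Op 1 fold_up: fold axis h@16; visible region now rows[0,16) x cols[0,8) = 16x8
Op 2 fold_right: fold axis v@4; visible region now rows[0,16) x cols[4,8) = 16x4
Op 3 cut(14, 0): punch at orig (14,4); cuts so far [(14, 4)]; region rows[0,16) x cols[4,8) = 16x4
Op 4 cut(2, 2): punch at orig (2,6); cuts so far [(2, 6), (14, 4)]; region rows[0,16) x cols[4,8) = 16x4
Unfold 1 (reflect across v@4): 4 holes -> [(2, 1), (2, 6), (14, 3), (14, 4)]
Unfold 2 (reflect across h@16): 8 holes -> [(2, 1), (2, 6), (14, 3), (14, 4), (17, 3), (17, 4), (29, 1), (29, 6)]
Holes: [(2, 1), (2, 6), (14, 3), (14, 4), (17, 3), (17, 4), (29, 1), (29, 6)]

Answer: yes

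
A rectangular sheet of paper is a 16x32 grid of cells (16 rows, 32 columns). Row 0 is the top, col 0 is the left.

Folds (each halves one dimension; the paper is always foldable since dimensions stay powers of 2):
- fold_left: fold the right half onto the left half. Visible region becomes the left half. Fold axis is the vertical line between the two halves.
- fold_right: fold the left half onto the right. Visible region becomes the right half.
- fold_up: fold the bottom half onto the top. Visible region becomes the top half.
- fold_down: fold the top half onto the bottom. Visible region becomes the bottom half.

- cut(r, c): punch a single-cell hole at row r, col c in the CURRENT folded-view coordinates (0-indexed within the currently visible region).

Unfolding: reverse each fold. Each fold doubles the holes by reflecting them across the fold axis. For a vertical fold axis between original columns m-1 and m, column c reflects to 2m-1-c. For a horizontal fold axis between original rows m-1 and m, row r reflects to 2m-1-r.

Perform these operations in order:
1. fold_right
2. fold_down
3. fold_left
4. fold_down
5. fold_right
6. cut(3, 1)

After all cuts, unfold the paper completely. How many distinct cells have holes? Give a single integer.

Op 1 fold_right: fold axis v@16; visible region now rows[0,16) x cols[16,32) = 16x16
Op 2 fold_down: fold axis h@8; visible region now rows[8,16) x cols[16,32) = 8x16
Op 3 fold_left: fold axis v@24; visible region now rows[8,16) x cols[16,24) = 8x8
Op 4 fold_down: fold axis h@12; visible region now rows[12,16) x cols[16,24) = 4x8
Op 5 fold_right: fold axis v@20; visible region now rows[12,16) x cols[20,24) = 4x4
Op 6 cut(3, 1): punch at orig (15,21); cuts so far [(15, 21)]; region rows[12,16) x cols[20,24) = 4x4
Unfold 1 (reflect across v@20): 2 holes -> [(15, 18), (15, 21)]
Unfold 2 (reflect across h@12): 4 holes -> [(8, 18), (8, 21), (15, 18), (15, 21)]
Unfold 3 (reflect across v@24): 8 holes -> [(8, 18), (8, 21), (8, 26), (8, 29), (15, 18), (15, 21), (15, 26), (15, 29)]
Unfold 4 (reflect across h@8): 16 holes -> [(0, 18), (0, 21), (0, 26), (0, 29), (7, 18), (7, 21), (7, 26), (7, 29), (8, 18), (8, 21), (8, 26), (8, 29), (15, 18), (15, 21), (15, 26), (15, 29)]
Unfold 5 (reflect across v@16): 32 holes -> [(0, 2), (0, 5), (0, 10), (0, 13), (0, 18), (0, 21), (0, 26), (0, 29), (7, 2), (7, 5), (7, 10), (7, 13), (7, 18), (7, 21), (7, 26), (7, 29), (8, 2), (8, 5), (8, 10), (8, 13), (8, 18), (8, 21), (8, 26), (8, 29), (15, 2), (15, 5), (15, 10), (15, 13), (15, 18), (15, 21), (15, 26), (15, 29)]

Answer: 32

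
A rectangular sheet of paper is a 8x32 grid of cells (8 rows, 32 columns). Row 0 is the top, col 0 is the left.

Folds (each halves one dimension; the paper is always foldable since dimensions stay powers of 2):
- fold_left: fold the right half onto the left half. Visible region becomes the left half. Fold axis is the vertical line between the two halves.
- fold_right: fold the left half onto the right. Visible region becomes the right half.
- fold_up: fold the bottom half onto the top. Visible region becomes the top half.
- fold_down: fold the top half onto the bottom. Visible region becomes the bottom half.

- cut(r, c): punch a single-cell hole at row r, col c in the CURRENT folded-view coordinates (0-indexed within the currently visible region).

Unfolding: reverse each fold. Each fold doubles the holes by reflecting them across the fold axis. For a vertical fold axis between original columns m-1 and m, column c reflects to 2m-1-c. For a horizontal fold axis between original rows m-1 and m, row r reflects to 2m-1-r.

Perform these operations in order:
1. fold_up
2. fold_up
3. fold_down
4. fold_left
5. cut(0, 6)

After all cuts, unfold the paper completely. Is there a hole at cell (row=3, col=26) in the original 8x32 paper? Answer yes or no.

Op 1 fold_up: fold axis h@4; visible region now rows[0,4) x cols[0,32) = 4x32
Op 2 fold_up: fold axis h@2; visible region now rows[0,2) x cols[0,32) = 2x32
Op 3 fold_down: fold axis h@1; visible region now rows[1,2) x cols[0,32) = 1x32
Op 4 fold_left: fold axis v@16; visible region now rows[1,2) x cols[0,16) = 1x16
Op 5 cut(0, 6): punch at orig (1,6); cuts so far [(1, 6)]; region rows[1,2) x cols[0,16) = 1x16
Unfold 1 (reflect across v@16): 2 holes -> [(1, 6), (1, 25)]
Unfold 2 (reflect across h@1): 4 holes -> [(0, 6), (0, 25), (1, 6), (1, 25)]
Unfold 3 (reflect across h@2): 8 holes -> [(0, 6), (0, 25), (1, 6), (1, 25), (2, 6), (2, 25), (3, 6), (3, 25)]
Unfold 4 (reflect across h@4): 16 holes -> [(0, 6), (0, 25), (1, 6), (1, 25), (2, 6), (2, 25), (3, 6), (3, 25), (4, 6), (4, 25), (5, 6), (5, 25), (6, 6), (6, 25), (7, 6), (7, 25)]
Holes: [(0, 6), (0, 25), (1, 6), (1, 25), (2, 6), (2, 25), (3, 6), (3, 25), (4, 6), (4, 25), (5, 6), (5, 25), (6, 6), (6, 25), (7, 6), (7, 25)]

Answer: no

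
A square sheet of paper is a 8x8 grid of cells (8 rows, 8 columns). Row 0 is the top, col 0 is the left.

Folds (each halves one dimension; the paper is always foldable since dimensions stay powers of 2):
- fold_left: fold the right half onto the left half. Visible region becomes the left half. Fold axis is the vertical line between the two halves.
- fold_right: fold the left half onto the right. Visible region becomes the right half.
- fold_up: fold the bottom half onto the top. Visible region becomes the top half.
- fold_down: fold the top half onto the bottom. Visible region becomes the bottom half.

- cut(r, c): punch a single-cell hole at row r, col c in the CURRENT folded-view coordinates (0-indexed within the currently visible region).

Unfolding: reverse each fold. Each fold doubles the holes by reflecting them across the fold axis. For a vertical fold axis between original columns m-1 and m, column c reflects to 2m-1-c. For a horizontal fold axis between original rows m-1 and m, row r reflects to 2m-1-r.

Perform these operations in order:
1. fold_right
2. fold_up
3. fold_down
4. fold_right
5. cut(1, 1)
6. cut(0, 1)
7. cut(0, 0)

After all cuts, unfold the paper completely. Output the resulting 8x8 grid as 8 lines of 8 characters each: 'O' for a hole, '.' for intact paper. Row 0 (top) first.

Op 1 fold_right: fold axis v@4; visible region now rows[0,8) x cols[4,8) = 8x4
Op 2 fold_up: fold axis h@4; visible region now rows[0,4) x cols[4,8) = 4x4
Op 3 fold_down: fold axis h@2; visible region now rows[2,4) x cols[4,8) = 2x4
Op 4 fold_right: fold axis v@6; visible region now rows[2,4) x cols[6,8) = 2x2
Op 5 cut(1, 1): punch at orig (3,7); cuts so far [(3, 7)]; region rows[2,4) x cols[6,8) = 2x2
Op 6 cut(0, 1): punch at orig (2,7); cuts so far [(2, 7), (3, 7)]; region rows[2,4) x cols[6,8) = 2x2
Op 7 cut(0, 0): punch at orig (2,6); cuts so far [(2, 6), (2, 7), (3, 7)]; region rows[2,4) x cols[6,8) = 2x2
Unfold 1 (reflect across v@6): 6 holes -> [(2, 4), (2, 5), (2, 6), (2, 7), (3, 4), (3, 7)]
Unfold 2 (reflect across h@2): 12 holes -> [(0, 4), (0, 7), (1, 4), (1, 5), (1, 6), (1, 7), (2, 4), (2, 5), (2, 6), (2, 7), (3, 4), (3, 7)]
Unfold 3 (reflect across h@4): 24 holes -> [(0, 4), (0, 7), (1, 4), (1, 5), (1, 6), (1, 7), (2, 4), (2, 5), (2, 6), (2, 7), (3, 4), (3, 7), (4, 4), (4, 7), (5, 4), (5, 5), (5, 6), (5, 7), (6, 4), (6, 5), (6, 6), (6, 7), (7, 4), (7, 7)]
Unfold 4 (reflect across v@4): 48 holes -> [(0, 0), (0, 3), (0, 4), (0, 7), (1, 0), (1, 1), (1, 2), (1, 3), (1, 4), (1, 5), (1, 6), (1, 7), (2, 0), (2, 1), (2, 2), (2, 3), (2, 4), (2, 5), (2, 6), (2, 7), (3, 0), (3, 3), (3, 4), (3, 7), (4, 0), (4, 3), (4, 4), (4, 7), (5, 0), (5, 1), (5, 2), (5, 3), (5, 4), (5, 5), (5, 6), (5, 7), (6, 0), (6, 1), (6, 2), (6, 3), (6, 4), (6, 5), (6, 6), (6, 7), (7, 0), (7, 3), (7, 4), (7, 7)]

Answer: O..OO..O
OOOOOOOO
OOOOOOOO
O..OO..O
O..OO..O
OOOOOOOO
OOOOOOOO
O..OO..O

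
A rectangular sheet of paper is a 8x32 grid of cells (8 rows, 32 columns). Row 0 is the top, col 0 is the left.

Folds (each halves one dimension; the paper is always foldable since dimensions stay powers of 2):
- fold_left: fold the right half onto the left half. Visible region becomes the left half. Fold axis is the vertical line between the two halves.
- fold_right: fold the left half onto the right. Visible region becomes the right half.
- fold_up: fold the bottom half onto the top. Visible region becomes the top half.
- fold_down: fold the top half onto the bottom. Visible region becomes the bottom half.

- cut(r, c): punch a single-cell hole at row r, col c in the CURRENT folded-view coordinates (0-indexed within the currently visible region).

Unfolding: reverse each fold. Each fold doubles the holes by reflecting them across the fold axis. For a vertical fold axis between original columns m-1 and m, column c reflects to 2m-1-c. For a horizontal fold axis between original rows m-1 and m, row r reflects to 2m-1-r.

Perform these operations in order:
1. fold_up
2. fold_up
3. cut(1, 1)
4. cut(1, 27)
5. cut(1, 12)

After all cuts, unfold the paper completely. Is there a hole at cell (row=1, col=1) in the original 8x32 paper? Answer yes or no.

Answer: yes

Derivation:
Op 1 fold_up: fold axis h@4; visible region now rows[0,4) x cols[0,32) = 4x32
Op 2 fold_up: fold axis h@2; visible region now rows[0,2) x cols[0,32) = 2x32
Op 3 cut(1, 1): punch at orig (1,1); cuts so far [(1, 1)]; region rows[0,2) x cols[0,32) = 2x32
Op 4 cut(1, 27): punch at orig (1,27); cuts so far [(1, 1), (1, 27)]; region rows[0,2) x cols[0,32) = 2x32
Op 5 cut(1, 12): punch at orig (1,12); cuts so far [(1, 1), (1, 12), (1, 27)]; region rows[0,2) x cols[0,32) = 2x32
Unfold 1 (reflect across h@2): 6 holes -> [(1, 1), (1, 12), (1, 27), (2, 1), (2, 12), (2, 27)]
Unfold 2 (reflect across h@4): 12 holes -> [(1, 1), (1, 12), (1, 27), (2, 1), (2, 12), (2, 27), (5, 1), (5, 12), (5, 27), (6, 1), (6, 12), (6, 27)]
Holes: [(1, 1), (1, 12), (1, 27), (2, 1), (2, 12), (2, 27), (5, 1), (5, 12), (5, 27), (6, 1), (6, 12), (6, 27)]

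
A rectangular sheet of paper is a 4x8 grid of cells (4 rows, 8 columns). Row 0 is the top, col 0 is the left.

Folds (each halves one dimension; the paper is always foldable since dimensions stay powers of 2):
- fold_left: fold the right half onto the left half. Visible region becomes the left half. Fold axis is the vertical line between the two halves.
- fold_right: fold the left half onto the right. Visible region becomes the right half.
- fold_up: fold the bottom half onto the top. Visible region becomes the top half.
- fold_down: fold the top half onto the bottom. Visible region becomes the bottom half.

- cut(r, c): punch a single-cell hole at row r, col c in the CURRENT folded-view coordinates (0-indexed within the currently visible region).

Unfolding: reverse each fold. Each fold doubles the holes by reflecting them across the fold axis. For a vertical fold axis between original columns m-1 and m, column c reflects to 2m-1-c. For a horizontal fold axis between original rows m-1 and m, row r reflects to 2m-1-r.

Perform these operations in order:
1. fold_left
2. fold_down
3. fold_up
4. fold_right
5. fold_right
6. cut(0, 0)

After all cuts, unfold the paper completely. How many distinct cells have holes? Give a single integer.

Answer: 32

Derivation:
Op 1 fold_left: fold axis v@4; visible region now rows[0,4) x cols[0,4) = 4x4
Op 2 fold_down: fold axis h@2; visible region now rows[2,4) x cols[0,4) = 2x4
Op 3 fold_up: fold axis h@3; visible region now rows[2,3) x cols[0,4) = 1x4
Op 4 fold_right: fold axis v@2; visible region now rows[2,3) x cols[2,4) = 1x2
Op 5 fold_right: fold axis v@3; visible region now rows[2,3) x cols[3,4) = 1x1
Op 6 cut(0, 0): punch at orig (2,3); cuts so far [(2, 3)]; region rows[2,3) x cols[3,4) = 1x1
Unfold 1 (reflect across v@3): 2 holes -> [(2, 2), (2, 3)]
Unfold 2 (reflect across v@2): 4 holes -> [(2, 0), (2, 1), (2, 2), (2, 3)]
Unfold 3 (reflect across h@3): 8 holes -> [(2, 0), (2, 1), (2, 2), (2, 3), (3, 0), (3, 1), (3, 2), (3, 3)]
Unfold 4 (reflect across h@2): 16 holes -> [(0, 0), (0, 1), (0, 2), (0, 3), (1, 0), (1, 1), (1, 2), (1, 3), (2, 0), (2, 1), (2, 2), (2, 3), (3, 0), (3, 1), (3, 2), (3, 3)]
Unfold 5 (reflect across v@4): 32 holes -> [(0, 0), (0, 1), (0, 2), (0, 3), (0, 4), (0, 5), (0, 6), (0, 7), (1, 0), (1, 1), (1, 2), (1, 3), (1, 4), (1, 5), (1, 6), (1, 7), (2, 0), (2, 1), (2, 2), (2, 3), (2, 4), (2, 5), (2, 6), (2, 7), (3, 0), (3, 1), (3, 2), (3, 3), (3, 4), (3, 5), (3, 6), (3, 7)]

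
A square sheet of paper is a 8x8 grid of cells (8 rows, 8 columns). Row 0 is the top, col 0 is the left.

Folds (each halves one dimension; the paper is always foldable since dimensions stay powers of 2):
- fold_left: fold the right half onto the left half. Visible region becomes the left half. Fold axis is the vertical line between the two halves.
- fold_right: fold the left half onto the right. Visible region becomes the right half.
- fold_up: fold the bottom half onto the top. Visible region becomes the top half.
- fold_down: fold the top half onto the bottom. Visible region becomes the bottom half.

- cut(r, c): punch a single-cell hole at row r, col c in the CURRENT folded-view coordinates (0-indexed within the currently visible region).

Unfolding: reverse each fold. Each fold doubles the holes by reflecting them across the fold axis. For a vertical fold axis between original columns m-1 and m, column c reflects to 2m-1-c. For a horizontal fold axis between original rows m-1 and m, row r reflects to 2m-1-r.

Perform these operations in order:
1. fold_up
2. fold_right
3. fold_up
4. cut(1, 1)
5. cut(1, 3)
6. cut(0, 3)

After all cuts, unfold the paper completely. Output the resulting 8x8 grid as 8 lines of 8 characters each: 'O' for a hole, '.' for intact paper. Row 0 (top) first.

Op 1 fold_up: fold axis h@4; visible region now rows[0,4) x cols[0,8) = 4x8
Op 2 fold_right: fold axis v@4; visible region now rows[0,4) x cols[4,8) = 4x4
Op 3 fold_up: fold axis h@2; visible region now rows[0,2) x cols[4,8) = 2x4
Op 4 cut(1, 1): punch at orig (1,5); cuts so far [(1, 5)]; region rows[0,2) x cols[4,8) = 2x4
Op 5 cut(1, 3): punch at orig (1,7); cuts so far [(1, 5), (1, 7)]; region rows[0,2) x cols[4,8) = 2x4
Op 6 cut(0, 3): punch at orig (0,7); cuts so far [(0, 7), (1, 5), (1, 7)]; region rows[0,2) x cols[4,8) = 2x4
Unfold 1 (reflect across h@2): 6 holes -> [(0, 7), (1, 5), (1, 7), (2, 5), (2, 7), (3, 7)]
Unfold 2 (reflect across v@4): 12 holes -> [(0, 0), (0, 7), (1, 0), (1, 2), (1, 5), (1, 7), (2, 0), (2, 2), (2, 5), (2, 7), (3, 0), (3, 7)]
Unfold 3 (reflect across h@4): 24 holes -> [(0, 0), (0, 7), (1, 0), (1, 2), (1, 5), (1, 7), (2, 0), (2, 2), (2, 5), (2, 7), (3, 0), (3, 7), (4, 0), (4, 7), (5, 0), (5, 2), (5, 5), (5, 7), (6, 0), (6, 2), (6, 5), (6, 7), (7, 0), (7, 7)]

Answer: O......O
O.O..O.O
O.O..O.O
O......O
O......O
O.O..O.O
O.O..O.O
O......O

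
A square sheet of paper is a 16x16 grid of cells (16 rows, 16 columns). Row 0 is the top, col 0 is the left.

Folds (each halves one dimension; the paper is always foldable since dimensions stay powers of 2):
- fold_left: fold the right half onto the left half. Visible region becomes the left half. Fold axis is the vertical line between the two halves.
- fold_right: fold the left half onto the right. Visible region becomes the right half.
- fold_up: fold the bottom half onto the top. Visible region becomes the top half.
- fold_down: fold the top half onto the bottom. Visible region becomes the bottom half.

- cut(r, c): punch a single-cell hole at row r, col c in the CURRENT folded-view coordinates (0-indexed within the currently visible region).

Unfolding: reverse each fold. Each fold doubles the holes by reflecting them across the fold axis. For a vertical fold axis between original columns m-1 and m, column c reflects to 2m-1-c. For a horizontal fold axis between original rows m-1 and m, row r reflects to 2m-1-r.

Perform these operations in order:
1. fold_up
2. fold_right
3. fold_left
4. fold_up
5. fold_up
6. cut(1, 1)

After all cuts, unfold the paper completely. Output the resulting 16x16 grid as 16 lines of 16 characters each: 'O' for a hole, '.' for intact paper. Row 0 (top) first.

Answer: ................
.O....O..O....O.
.O....O..O....O.
................
................
.O....O..O....O.
.O....O..O....O.
................
................
.O....O..O....O.
.O....O..O....O.
................
................
.O....O..O....O.
.O....O..O....O.
................

Derivation:
Op 1 fold_up: fold axis h@8; visible region now rows[0,8) x cols[0,16) = 8x16
Op 2 fold_right: fold axis v@8; visible region now rows[0,8) x cols[8,16) = 8x8
Op 3 fold_left: fold axis v@12; visible region now rows[0,8) x cols[8,12) = 8x4
Op 4 fold_up: fold axis h@4; visible region now rows[0,4) x cols[8,12) = 4x4
Op 5 fold_up: fold axis h@2; visible region now rows[0,2) x cols[8,12) = 2x4
Op 6 cut(1, 1): punch at orig (1,9); cuts so far [(1, 9)]; region rows[0,2) x cols[8,12) = 2x4
Unfold 1 (reflect across h@2): 2 holes -> [(1, 9), (2, 9)]
Unfold 2 (reflect across h@4): 4 holes -> [(1, 9), (2, 9), (5, 9), (6, 9)]
Unfold 3 (reflect across v@12): 8 holes -> [(1, 9), (1, 14), (2, 9), (2, 14), (5, 9), (5, 14), (6, 9), (6, 14)]
Unfold 4 (reflect across v@8): 16 holes -> [(1, 1), (1, 6), (1, 9), (1, 14), (2, 1), (2, 6), (2, 9), (2, 14), (5, 1), (5, 6), (5, 9), (5, 14), (6, 1), (6, 6), (6, 9), (6, 14)]
Unfold 5 (reflect across h@8): 32 holes -> [(1, 1), (1, 6), (1, 9), (1, 14), (2, 1), (2, 6), (2, 9), (2, 14), (5, 1), (5, 6), (5, 9), (5, 14), (6, 1), (6, 6), (6, 9), (6, 14), (9, 1), (9, 6), (9, 9), (9, 14), (10, 1), (10, 6), (10, 9), (10, 14), (13, 1), (13, 6), (13, 9), (13, 14), (14, 1), (14, 6), (14, 9), (14, 14)]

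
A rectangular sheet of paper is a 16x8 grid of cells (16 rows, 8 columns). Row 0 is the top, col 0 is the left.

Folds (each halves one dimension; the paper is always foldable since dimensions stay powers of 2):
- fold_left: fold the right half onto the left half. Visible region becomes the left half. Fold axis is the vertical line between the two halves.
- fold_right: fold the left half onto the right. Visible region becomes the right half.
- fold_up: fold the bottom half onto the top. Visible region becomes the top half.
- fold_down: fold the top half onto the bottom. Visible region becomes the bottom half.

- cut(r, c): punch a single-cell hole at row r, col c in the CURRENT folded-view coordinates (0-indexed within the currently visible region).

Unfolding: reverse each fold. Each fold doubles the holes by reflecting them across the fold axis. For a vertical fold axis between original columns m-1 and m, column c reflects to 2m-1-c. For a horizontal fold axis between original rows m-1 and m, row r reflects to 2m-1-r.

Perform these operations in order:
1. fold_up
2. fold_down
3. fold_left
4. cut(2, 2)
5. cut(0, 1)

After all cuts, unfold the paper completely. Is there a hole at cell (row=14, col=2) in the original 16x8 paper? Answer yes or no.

Answer: yes

Derivation:
Op 1 fold_up: fold axis h@8; visible region now rows[0,8) x cols[0,8) = 8x8
Op 2 fold_down: fold axis h@4; visible region now rows[4,8) x cols[0,8) = 4x8
Op 3 fold_left: fold axis v@4; visible region now rows[4,8) x cols[0,4) = 4x4
Op 4 cut(2, 2): punch at orig (6,2); cuts so far [(6, 2)]; region rows[4,8) x cols[0,4) = 4x4
Op 5 cut(0, 1): punch at orig (4,1); cuts so far [(4, 1), (6, 2)]; region rows[4,8) x cols[0,4) = 4x4
Unfold 1 (reflect across v@4): 4 holes -> [(4, 1), (4, 6), (6, 2), (6, 5)]
Unfold 2 (reflect across h@4): 8 holes -> [(1, 2), (1, 5), (3, 1), (3, 6), (4, 1), (4, 6), (6, 2), (6, 5)]
Unfold 3 (reflect across h@8): 16 holes -> [(1, 2), (1, 5), (3, 1), (3, 6), (4, 1), (4, 6), (6, 2), (6, 5), (9, 2), (9, 5), (11, 1), (11, 6), (12, 1), (12, 6), (14, 2), (14, 5)]
Holes: [(1, 2), (1, 5), (3, 1), (3, 6), (4, 1), (4, 6), (6, 2), (6, 5), (9, 2), (9, 5), (11, 1), (11, 6), (12, 1), (12, 6), (14, 2), (14, 5)]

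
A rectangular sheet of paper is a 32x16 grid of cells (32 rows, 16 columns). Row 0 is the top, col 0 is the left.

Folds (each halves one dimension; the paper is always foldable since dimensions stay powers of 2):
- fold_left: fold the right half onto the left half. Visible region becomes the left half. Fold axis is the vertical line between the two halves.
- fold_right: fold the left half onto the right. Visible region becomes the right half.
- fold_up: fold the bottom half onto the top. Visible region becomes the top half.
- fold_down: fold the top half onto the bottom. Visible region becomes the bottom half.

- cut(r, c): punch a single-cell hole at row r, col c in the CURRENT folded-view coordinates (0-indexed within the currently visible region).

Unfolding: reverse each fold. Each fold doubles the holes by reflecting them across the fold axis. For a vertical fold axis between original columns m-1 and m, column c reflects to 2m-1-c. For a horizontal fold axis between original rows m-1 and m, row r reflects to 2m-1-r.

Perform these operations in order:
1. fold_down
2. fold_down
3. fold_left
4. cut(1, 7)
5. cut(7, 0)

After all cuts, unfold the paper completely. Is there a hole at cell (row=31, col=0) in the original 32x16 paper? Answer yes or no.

Op 1 fold_down: fold axis h@16; visible region now rows[16,32) x cols[0,16) = 16x16
Op 2 fold_down: fold axis h@24; visible region now rows[24,32) x cols[0,16) = 8x16
Op 3 fold_left: fold axis v@8; visible region now rows[24,32) x cols[0,8) = 8x8
Op 4 cut(1, 7): punch at orig (25,7); cuts so far [(25, 7)]; region rows[24,32) x cols[0,8) = 8x8
Op 5 cut(7, 0): punch at orig (31,0); cuts so far [(25, 7), (31, 0)]; region rows[24,32) x cols[0,8) = 8x8
Unfold 1 (reflect across v@8): 4 holes -> [(25, 7), (25, 8), (31, 0), (31, 15)]
Unfold 2 (reflect across h@24): 8 holes -> [(16, 0), (16, 15), (22, 7), (22, 8), (25, 7), (25, 8), (31, 0), (31, 15)]
Unfold 3 (reflect across h@16): 16 holes -> [(0, 0), (0, 15), (6, 7), (6, 8), (9, 7), (9, 8), (15, 0), (15, 15), (16, 0), (16, 15), (22, 7), (22, 8), (25, 7), (25, 8), (31, 0), (31, 15)]
Holes: [(0, 0), (0, 15), (6, 7), (6, 8), (9, 7), (9, 8), (15, 0), (15, 15), (16, 0), (16, 15), (22, 7), (22, 8), (25, 7), (25, 8), (31, 0), (31, 15)]

Answer: yes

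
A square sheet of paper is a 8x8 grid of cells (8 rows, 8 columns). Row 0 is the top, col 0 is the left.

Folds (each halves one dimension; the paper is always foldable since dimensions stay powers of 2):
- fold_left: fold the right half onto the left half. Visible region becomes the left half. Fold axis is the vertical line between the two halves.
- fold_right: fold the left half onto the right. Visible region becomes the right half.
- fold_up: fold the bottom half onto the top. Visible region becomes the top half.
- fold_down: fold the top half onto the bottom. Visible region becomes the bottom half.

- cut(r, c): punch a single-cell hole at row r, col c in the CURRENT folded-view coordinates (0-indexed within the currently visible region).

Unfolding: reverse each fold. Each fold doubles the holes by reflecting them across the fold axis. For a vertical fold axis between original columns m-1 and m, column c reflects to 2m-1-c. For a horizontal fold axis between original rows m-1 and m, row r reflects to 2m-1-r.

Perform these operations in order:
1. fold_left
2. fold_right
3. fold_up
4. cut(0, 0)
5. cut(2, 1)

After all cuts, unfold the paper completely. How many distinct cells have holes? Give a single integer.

Answer: 16

Derivation:
Op 1 fold_left: fold axis v@4; visible region now rows[0,8) x cols[0,4) = 8x4
Op 2 fold_right: fold axis v@2; visible region now rows[0,8) x cols[2,4) = 8x2
Op 3 fold_up: fold axis h@4; visible region now rows[0,4) x cols[2,4) = 4x2
Op 4 cut(0, 0): punch at orig (0,2); cuts so far [(0, 2)]; region rows[0,4) x cols[2,4) = 4x2
Op 5 cut(2, 1): punch at orig (2,3); cuts so far [(0, 2), (2, 3)]; region rows[0,4) x cols[2,4) = 4x2
Unfold 1 (reflect across h@4): 4 holes -> [(0, 2), (2, 3), (5, 3), (7, 2)]
Unfold 2 (reflect across v@2): 8 holes -> [(0, 1), (0, 2), (2, 0), (2, 3), (5, 0), (5, 3), (7, 1), (7, 2)]
Unfold 3 (reflect across v@4): 16 holes -> [(0, 1), (0, 2), (0, 5), (0, 6), (2, 0), (2, 3), (2, 4), (2, 7), (5, 0), (5, 3), (5, 4), (5, 7), (7, 1), (7, 2), (7, 5), (7, 6)]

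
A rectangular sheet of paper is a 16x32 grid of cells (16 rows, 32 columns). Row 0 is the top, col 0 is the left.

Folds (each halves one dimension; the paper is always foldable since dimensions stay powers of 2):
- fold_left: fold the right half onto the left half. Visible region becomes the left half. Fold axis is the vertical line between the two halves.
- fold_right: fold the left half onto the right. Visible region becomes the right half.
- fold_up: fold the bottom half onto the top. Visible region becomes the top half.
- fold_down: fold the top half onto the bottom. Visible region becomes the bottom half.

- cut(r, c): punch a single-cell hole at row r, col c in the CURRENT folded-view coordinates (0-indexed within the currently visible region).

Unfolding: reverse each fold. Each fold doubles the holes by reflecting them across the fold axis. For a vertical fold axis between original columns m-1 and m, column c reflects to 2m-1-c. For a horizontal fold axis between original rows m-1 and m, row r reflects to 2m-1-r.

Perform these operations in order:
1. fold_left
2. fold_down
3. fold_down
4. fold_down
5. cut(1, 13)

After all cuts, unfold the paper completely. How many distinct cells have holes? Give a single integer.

Answer: 16

Derivation:
Op 1 fold_left: fold axis v@16; visible region now rows[0,16) x cols[0,16) = 16x16
Op 2 fold_down: fold axis h@8; visible region now rows[8,16) x cols[0,16) = 8x16
Op 3 fold_down: fold axis h@12; visible region now rows[12,16) x cols[0,16) = 4x16
Op 4 fold_down: fold axis h@14; visible region now rows[14,16) x cols[0,16) = 2x16
Op 5 cut(1, 13): punch at orig (15,13); cuts so far [(15, 13)]; region rows[14,16) x cols[0,16) = 2x16
Unfold 1 (reflect across h@14): 2 holes -> [(12, 13), (15, 13)]
Unfold 2 (reflect across h@12): 4 holes -> [(8, 13), (11, 13), (12, 13), (15, 13)]
Unfold 3 (reflect across h@8): 8 holes -> [(0, 13), (3, 13), (4, 13), (7, 13), (8, 13), (11, 13), (12, 13), (15, 13)]
Unfold 4 (reflect across v@16): 16 holes -> [(0, 13), (0, 18), (3, 13), (3, 18), (4, 13), (4, 18), (7, 13), (7, 18), (8, 13), (8, 18), (11, 13), (11, 18), (12, 13), (12, 18), (15, 13), (15, 18)]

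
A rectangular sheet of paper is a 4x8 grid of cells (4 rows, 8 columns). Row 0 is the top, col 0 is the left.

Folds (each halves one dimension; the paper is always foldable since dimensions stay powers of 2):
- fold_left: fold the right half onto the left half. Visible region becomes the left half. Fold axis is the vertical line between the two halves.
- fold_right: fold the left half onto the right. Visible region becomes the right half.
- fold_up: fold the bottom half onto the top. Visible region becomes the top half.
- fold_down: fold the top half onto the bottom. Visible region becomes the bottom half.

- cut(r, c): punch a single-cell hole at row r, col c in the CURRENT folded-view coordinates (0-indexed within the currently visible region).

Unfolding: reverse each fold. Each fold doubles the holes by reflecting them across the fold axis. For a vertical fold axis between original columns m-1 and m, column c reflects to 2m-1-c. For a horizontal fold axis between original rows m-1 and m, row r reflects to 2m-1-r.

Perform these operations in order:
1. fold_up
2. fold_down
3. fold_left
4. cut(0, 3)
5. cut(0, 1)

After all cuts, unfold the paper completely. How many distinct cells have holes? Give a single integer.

Answer: 16

Derivation:
Op 1 fold_up: fold axis h@2; visible region now rows[0,2) x cols[0,8) = 2x8
Op 2 fold_down: fold axis h@1; visible region now rows[1,2) x cols[0,8) = 1x8
Op 3 fold_left: fold axis v@4; visible region now rows[1,2) x cols[0,4) = 1x4
Op 4 cut(0, 3): punch at orig (1,3); cuts so far [(1, 3)]; region rows[1,2) x cols[0,4) = 1x4
Op 5 cut(0, 1): punch at orig (1,1); cuts so far [(1, 1), (1, 3)]; region rows[1,2) x cols[0,4) = 1x4
Unfold 1 (reflect across v@4): 4 holes -> [(1, 1), (1, 3), (1, 4), (1, 6)]
Unfold 2 (reflect across h@1): 8 holes -> [(0, 1), (0, 3), (0, 4), (0, 6), (1, 1), (1, 3), (1, 4), (1, 6)]
Unfold 3 (reflect across h@2): 16 holes -> [(0, 1), (0, 3), (0, 4), (0, 6), (1, 1), (1, 3), (1, 4), (1, 6), (2, 1), (2, 3), (2, 4), (2, 6), (3, 1), (3, 3), (3, 4), (3, 6)]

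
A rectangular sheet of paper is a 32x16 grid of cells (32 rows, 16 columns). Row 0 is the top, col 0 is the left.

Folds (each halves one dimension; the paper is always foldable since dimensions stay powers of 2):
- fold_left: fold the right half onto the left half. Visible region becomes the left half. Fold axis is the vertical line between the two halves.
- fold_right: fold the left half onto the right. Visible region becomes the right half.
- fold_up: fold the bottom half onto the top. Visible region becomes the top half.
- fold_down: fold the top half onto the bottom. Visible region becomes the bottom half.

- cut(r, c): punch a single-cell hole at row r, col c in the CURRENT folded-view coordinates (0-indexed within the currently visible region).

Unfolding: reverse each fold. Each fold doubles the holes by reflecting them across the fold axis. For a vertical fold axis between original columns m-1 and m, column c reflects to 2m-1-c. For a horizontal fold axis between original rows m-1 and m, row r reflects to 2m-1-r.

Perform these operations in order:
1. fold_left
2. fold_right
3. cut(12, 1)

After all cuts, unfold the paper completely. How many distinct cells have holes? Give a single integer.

Op 1 fold_left: fold axis v@8; visible region now rows[0,32) x cols[0,8) = 32x8
Op 2 fold_right: fold axis v@4; visible region now rows[0,32) x cols[4,8) = 32x4
Op 3 cut(12, 1): punch at orig (12,5); cuts so far [(12, 5)]; region rows[0,32) x cols[4,8) = 32x4
Unfold 1 (reflect across v@4): 2 holes -> [(12, 2), (12, 5)]
Unfold 2 (reflect across v@8): 4 holes -> [(12, 2), (12, 5), (12, 10), (12, 13)]

Answer: 4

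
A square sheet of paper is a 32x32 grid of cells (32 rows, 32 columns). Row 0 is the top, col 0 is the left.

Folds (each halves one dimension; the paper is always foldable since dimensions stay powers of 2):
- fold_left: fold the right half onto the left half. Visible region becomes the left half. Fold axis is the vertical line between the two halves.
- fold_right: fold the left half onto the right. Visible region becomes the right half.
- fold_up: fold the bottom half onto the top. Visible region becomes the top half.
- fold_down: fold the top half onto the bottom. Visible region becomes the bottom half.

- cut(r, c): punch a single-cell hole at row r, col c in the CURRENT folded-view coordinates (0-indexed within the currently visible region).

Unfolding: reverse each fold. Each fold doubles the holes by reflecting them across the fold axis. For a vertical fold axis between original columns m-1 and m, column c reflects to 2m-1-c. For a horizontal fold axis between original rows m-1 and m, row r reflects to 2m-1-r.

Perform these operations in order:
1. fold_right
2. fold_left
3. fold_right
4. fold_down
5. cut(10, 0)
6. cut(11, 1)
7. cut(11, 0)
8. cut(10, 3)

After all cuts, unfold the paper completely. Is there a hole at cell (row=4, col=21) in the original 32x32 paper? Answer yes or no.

Op 1 fold_right: fold axis v@16; visible region now rows[0,32) x cols[16,32) = 32x16
Op 2 fold_left: fold axis v@24; visible region now rows[0,32) x cols[16,24) = 32x8
Op 3 fold_right: fold axis v@20; visible region now rows[0,32) x cols[20,24) = 32x4
Op 4 fold_down: fold axis h@16; visible region now rows[16,32) x cols[20,24) = 16x4
Op 5 cut(10, 0): punch at orig (26,20); cuts so far [(26, 20)]; region rows[16,32) x cols[20,24) = 16x4
Op 6 cut(11, 1): punch at orig (27,21); cuts so far [(26, 20), (27, 21)]; region rows[16,32) x cols[20,24) = 16x4
Op 7 cut(11, 0): punch at orig (27,20); cuts so far [(26, 20), (27, 20), (27, 21)]; region rows[16,32) x cols[20,24) = 16x4
Op 8 cut(10, 3): punch at orig (26,23); cuts so far [(26, 20), (26, 23), (27, 20), (27, 21)]; region rows[16,32) x cols[20,24) = 16x4
Unfold 1 (reflect across h@16): 8 holes -> [(4, 20), (4, 21), (5, 20), (5, 23), (26, 20), (26, 23), (27, 20), (27, 21)]
Unfold 2 (reflect across v@20): 16 holes -> [(4, 18), (4, 19), (4, 20), (4, 21), (5, 16), (5, 19), (5, 20), (5, 23), (26, 16), (26, 19), (26, 20), (26, 23), (27, 18), (27, 19), (27, 20), (27, 21)]
Unfold 3 (reflect across v@24): 32 holes -> [(4, 18), (4, 19), (4, 20), (4, 21), (4, 26), (4, 27), (4, 28), (4, 29), (5, 16), (5, 19), (5, 20), (5, 23), (5, 24), (5, 27), (5, 28), (5, 31), (26, 16), (26, 19), (26, 20), (26, 23), (26, 24), (26, 27), (26, 28), (26, 31), (27, 18), (27, 19), (27, 20), (27, 21), (27, 26), (27, 27), (27, 28), (27, 29)]
Unfold 4 (reflect across v@16): 64 holes -> [(4, 2), (4, 3), (4, 4), (4, 5), (4, 10), (4, 11), (4, 12), (4, 13), (4, 18), (4, 19), (4, 20), (4, 21), (4, 26), (4, 27), (4, 28), (4, 29), (5, 0), (5, 3), (5, 4), (5, 7), (5, 8), (5, 11), (5, 12), (5, 15), (5, 16), (5, 19), (5, 20), (5, 23), (5, 24), (5, 27), (5, 28), (5, 31), (26, 0), (26, 3), (26, 4), (26, 7), (26, 8), (26, 11), (26, 12), (26, 15), (26, 16), (26, 19), (26, 20), (26, 23), (26, 24), (26, 27), (26, 28), (26, 31), (27, 2), (27, 3), (27, 4), (27, 5), (27, 10), (27, 11), (27, 12), (27, 13), (27, 18), (27, 19), (27, 20), (27, 21), (27, 26), (27, 27), (27, 28), (27, 29)]
Holes: [(4, 2), (4, 3), (4, 4), (4, 5), (4, 10), (4, 11), (4, 12), (4, 13), (4, 18), (4, 19), (4, 20), (4, 21), (4, 26), (4, 27), (4, 28), (4, 29), (5, 0), (5, 3), (5, 4), (5, 7), (5, 8), (5, 11), (5, 12), (5, 15), (5, 16), (5, 19), (5, 20), (5, 23), (5, 24), (5, 27), (5, 28), (5, 31), (26, 0), (26, 3), (26, 4), (26, 7), (26, 8), (26, 11), (26, 12), (26, 15), (26, 16), (26, 19), (26, 20), (26, 23), (26, 24), (26, 27), (26, 28), (26, 31), (27, 2), (27, 3), (27, 4), (27, 5), (27, 10), (27, 11), (27, 12), (27, 13), (27, 18), (27, 19), (27, 20), (27, 21), (27, 26), (27, 27), (27, 28), (27, 29)]

Answer: yes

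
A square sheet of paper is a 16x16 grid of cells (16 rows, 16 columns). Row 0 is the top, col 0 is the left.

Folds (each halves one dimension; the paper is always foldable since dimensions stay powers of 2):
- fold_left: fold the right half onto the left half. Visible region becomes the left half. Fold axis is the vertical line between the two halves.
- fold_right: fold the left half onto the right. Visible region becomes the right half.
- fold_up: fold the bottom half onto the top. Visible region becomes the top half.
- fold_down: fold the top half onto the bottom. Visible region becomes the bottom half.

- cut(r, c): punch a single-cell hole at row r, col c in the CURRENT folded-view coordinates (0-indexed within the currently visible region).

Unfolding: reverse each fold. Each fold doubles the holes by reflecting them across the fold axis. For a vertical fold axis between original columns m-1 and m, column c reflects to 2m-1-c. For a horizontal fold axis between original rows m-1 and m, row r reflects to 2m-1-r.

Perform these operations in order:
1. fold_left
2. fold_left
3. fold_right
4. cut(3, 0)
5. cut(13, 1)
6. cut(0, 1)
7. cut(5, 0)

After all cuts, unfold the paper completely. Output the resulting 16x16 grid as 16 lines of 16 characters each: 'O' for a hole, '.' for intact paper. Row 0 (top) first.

Answer: O..OO..OO..OO..O
................
................
.OO..OO..OO..OO.
................
.OO..OO..OO..OO.
................
................
................
................
................
................
................
O..OO..OO..OO..O
................
................

Derivation:
Op 1 fold_left: fold axis v@8; visible region now rows[0,16) x cols[0,8) = 16x8
Op 2 fold_left: fold axis v@4; visible region now rows[0,16) x cols[0,4) = 16x4
Op 3 fold_right: fold axis v@2; visible region now rows[0,16) x cols[2,4) = 16x2
Op 4 cut(3, 0): punch at orig (3,2); cuts so far [(3, 2)]; region rows[0,16) x cols[2,4) = 16x2
Op 5 cut(13, 1): punch at orig (13,3); cuts so far [(3, 2), (13, 3)]; region rows[0,16) x cols[2,4) = 16x2
Op 6 cut(0, 1): punch at orig (0,3); cuts so far [(0, 3), (3, 2), (13, 3)]; region rows[0,16) x cols[2,4) = 16x2
Op 7 cut(5, 0): punch at orig (5,2); cuts so far [(0, 3), (3, 2), (5, 2), (13, 3)]; region rows[0,16) x cols[2,4) = 16x2
Unfold 1 (reflect across v@2): 8 holes -> [(0, 0), (0, 3), (3, 1), (3, 2), (5, 1), (5, 2), (13, 0), (13, 3)]
Unfold 2 (reflect across v@4): 16 holes -> [(0, 0), (0, 3), (0, 4), (0, 7), (3, 1), (3, 2), (3, 5), (3, 6), (5, 1), (5, 2), (5, 5), (5, 6), (13, 0), (13, 3), (13, 4), (13, 7)]
Unfold 3 (reflect across v@8): 32 holes -> [(0, 0), (0, 3), (0, 4), (0, 7), (0, 8), (0, 11), (0, 12), (0, 15), (3, 1), (3, 2), (3, 5), (3, 6), (3, 9), (3, 10), (3, 13), (3, 14), (5, 1), (5, 2), (5, 5), (5, 6), (5, 9), (5, 10), (5, 13), (5, 14), (13, 0), (13, 3), (13, 4), (13, 7), (13, 8), (13, 11), (13, 12), (13, 15)]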